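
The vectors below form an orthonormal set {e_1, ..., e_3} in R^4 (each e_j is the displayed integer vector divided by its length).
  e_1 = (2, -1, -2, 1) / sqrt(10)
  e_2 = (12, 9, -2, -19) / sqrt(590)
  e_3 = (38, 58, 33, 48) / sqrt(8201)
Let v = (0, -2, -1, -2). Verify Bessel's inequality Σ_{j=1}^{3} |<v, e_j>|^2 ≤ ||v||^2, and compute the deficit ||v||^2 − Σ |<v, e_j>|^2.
Σ |<v, e_j>|^2 = 1187/139; ||v||^2 = 9; deficit = 64/139

Write each e_j = u_j / sqrt(<u_j, u_j>) where u_j is the displayed integer vector. Then <v, e_j> = <v, u_j> / sqrt(<u_j, u_j>), so |<v, e_j>|^2 = <v, u_j>^2 / <u_j, u_j>.
Coefficients: <v, e_1> = 2/sqrt(10), <v, e_2> = 22/sqrt(590), <v, e_3> = -245/sqrt(8201).
Square and sum: Σ |<v, e_j>|^2 = 1187/139.
Compute ||v||^2 = v·v = 9.
Deficit = 9 − 1187/139 = 64/139 ≥ 0, confirming Bessel's inequality. (The deficit equals ||v − Σ <v,e_j> e_j||^2, the squared distance from v to span{e_j}.)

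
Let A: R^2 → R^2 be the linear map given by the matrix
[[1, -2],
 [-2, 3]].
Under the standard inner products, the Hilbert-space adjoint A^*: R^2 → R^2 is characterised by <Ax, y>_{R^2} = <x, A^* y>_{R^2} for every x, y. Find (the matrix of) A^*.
A^* = A^T =
[[1, -2],
 [-2, 3]]

For real matrices with standard dot products, the defining identity <Ax, y> = <x, A^* y> gives (Ax)^T y = x^T (A^*) y, i.e. x^T A^T y = x^T (A^*) y. Since this holds for all x, y, we must have A^* = A^T. Therefore
A^* =
[[1, -2],
 [-2, 3]].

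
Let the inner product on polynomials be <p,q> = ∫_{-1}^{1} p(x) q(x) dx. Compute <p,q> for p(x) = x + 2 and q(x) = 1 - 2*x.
<p,q> = 8/3

Expand the product: p(x)·q(x) = -2*x^2 - 3*x + 2.
∫_{-1}^{1} of each monomial x^k gives [2/(k+1) if k even, 0 if k odd]. Integrating term-by-term (or equivalently evaluating the antiderivative F(x) = -2*x^3/3 - 3*x^2/2 + 2*x at the endpoints):
  F(1) − F(−1) = -1/6 − (-17/6) = 8/3.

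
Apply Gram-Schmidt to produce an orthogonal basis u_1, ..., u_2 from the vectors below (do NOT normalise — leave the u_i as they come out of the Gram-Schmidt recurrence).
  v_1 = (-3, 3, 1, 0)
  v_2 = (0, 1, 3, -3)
Orthogonal basis:
  u_1 = (-3, 3, 1, 0)
  u_2 = (18/19, 1/19, 51/19, -3)

Apply the Gram-Schmidt recurrence
  u_1 = v_1
  u_i = v_i − Σ_{j<i} ((v_i · u_j) / (u_j · u_j)) · u_j.

Step by step this gives:
  u_1 = (-3, 3, 1, 0)
  u_2 = (18/19, 1/19, 51/19, -3)

Orthogonality check:
  u_2 · u_1 = 0 (should be 0)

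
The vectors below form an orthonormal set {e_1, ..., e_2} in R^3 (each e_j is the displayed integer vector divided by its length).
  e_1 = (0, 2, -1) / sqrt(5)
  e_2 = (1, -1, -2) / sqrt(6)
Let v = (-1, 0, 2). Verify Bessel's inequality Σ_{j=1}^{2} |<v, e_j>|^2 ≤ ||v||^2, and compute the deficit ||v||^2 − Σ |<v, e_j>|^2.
Σ |<v, e_j>|^2 = 149/30; ||v||^2 = 5; deficit = 1/30

Write each e_j = u_j / sqrt(<u_j, u_j>) where u_j is the displayed integer vector. Then <v, e_j> = <v, u_j> / sqrt(<u_j, u_j>), so |<v, e_j>|^2 = <v, u_j>^2 / <u_j, u_j>.
Coefficients: <v, e_1> = -2/sqrt(5), <v, e_2> = -5/sqrt(6).
Square and sum: Σ |<v, e_j>|^2 = 149/30.
Compute ||v||^2 = v·v = 5.
Deficit = 5 − 149/30 = 1/30 ≥ 0, confirming Bessel's inequality. (The deficit equals ||v − Σ <v,e_j> e_j||^2, the squared distance from v to span{e_j}.)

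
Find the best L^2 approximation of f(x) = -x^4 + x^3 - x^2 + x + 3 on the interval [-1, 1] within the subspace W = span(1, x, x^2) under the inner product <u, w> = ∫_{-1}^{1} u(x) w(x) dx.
g(x) = -13*x^2/7 + 8*x/5 + 108/35

The best approximation g ∈ W is the orthogonal projection of f onto W. Writing g = a_0 + a_1 x + a_2 x^2, the coefficients solve the normal equations G · a = b where
  G_{ij} = <φ_i, φ_j> and b_i = <f, φ_i>, with φ_0 = 1, φ_1 = x, φ_2 = x^2.
G =
  [2, 0, 2/3]
  [0, 2/3, 0]
  [2/3, 0, 2/5],
b = (74/15, 16/15, 46/35).
Solving gives a_0 = 108/35, a_1 = 8/5, a_2 = -13/7, so
  g(x) = -13*x^2/7 + 8*x/5 + 108/35.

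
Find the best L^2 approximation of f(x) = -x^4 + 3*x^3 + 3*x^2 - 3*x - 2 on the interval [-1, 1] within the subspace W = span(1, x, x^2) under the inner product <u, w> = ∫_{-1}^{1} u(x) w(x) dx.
g(x) = 15*x^2/7 - 6*x/5 - 67/35

The best approximation g ∈ W is the orthogonal projection of f onto W. Writing g = a_0 + a_1 x + a_2 x^2, the coefficients solve the normal equations G · a = b where
  G_{ij} = <φ_i, φ_j> and b_i = <f, φ_i>, with φ_0 = 1, φ_1 = x, φ_2 = x^2.
G =
  [2, 0, 2/3]
  [0, 2/3, 0]
  [2/3, 0, 2/5],
b = (-12/5, -4/5, -44/105).
Solving gives a_0 = -67/35, a_1 = -6/5, a_2 = 15/7, so
  g(x) = 15*x^2/7 - 6*x/5 - 67/35.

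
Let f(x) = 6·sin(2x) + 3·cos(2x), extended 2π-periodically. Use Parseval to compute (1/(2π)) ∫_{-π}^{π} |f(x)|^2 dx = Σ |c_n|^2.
Σ |c_n|^2 = 45/2

Expand |f|^2 and use orthogonality of {sin(nx), cos(mx)} on [-π, π]:
  ∫_{-π}^{π} sin(nx)^2 dx = π, ∫ cos(mx)^2 dx = π, and cross terms integrate to 0.
So ∫_{-π}^{π} f(x)^2 dx = 6^2 · π + 3^2 · π = (36 + 9)π.
Divide by 2π: (36 + 9)/2 = 45/2.
By Parseval, this equals Σ |c_n|^2.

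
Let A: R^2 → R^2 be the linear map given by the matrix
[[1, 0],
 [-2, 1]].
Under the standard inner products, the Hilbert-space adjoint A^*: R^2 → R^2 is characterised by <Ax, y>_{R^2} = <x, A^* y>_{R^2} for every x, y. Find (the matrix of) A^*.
A^* = A^T =
[[1, -2],
 [0, 1]]

For real matrices with standard dot products, the defining identity <Ax, y> = <x, A^* y> gives (Ax)^T y = x^T (A^*) y, i.e. x^T A^T y = x^T (A^*) y. Since this holds for all x, y, we must have A^* = A^T. Therefore
A^* =
[[1, -2],
 [0, 1]].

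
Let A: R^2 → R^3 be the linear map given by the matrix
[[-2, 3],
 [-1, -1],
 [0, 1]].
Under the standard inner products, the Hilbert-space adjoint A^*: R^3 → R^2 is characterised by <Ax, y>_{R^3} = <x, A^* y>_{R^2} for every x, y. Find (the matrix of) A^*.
A^* = A^T =
[[-2, -1, 0],
 [3, -1, 1]]

For real matrices with standard dot products, the defining identity <Ax, y> = <x, A^* y> gives (Ax)^T y = x^T (A^*) y, i.e. x^T A^T y = x^T (A^*) y. Since this holds for all x, y, we must have A^* = A^T. Therefore
A^* =
[[-2, -1, 0],
 [3, -1, 1]].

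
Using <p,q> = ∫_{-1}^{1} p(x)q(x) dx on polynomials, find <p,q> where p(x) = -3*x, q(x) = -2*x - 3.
<p,q> = 4

Expand the product: p(x)·q(x) = 6*x^2 + 9*x.
∫_{-1}^{1} of each monomial x^k gives [2/(k+1) if k even, 0 if k odd]. Integrating term-by-term (or equivalently evaluating the antiderivative F(x) = 2*x^3 + 9*x^2/2 at the endpoints):
  F(1) − F(−1) = 13/2 − (5/2) = 4.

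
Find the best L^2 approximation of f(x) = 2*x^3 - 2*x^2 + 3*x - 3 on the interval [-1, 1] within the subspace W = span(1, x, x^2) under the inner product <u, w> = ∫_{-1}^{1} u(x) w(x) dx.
g(x) = -2*x^2 + 21*x/5 - 3

The best approximation g ∈ W is the orthogonal projection of f onto W. Writing g = a_0 + a_1 x + a_2 x^2, the coefficients solve the normal equations G · a = b where
  G_{ij} = <φ_i, φ_j> and b_i = <f, φ_i>, with φ_0 = 1, φ_1 = x, φ_2 = x^2.
G =
  [2, 0, 2/3]
  [0, 2/3, 0]
  [2/3, 0, 2/5],
b = (-22/3, 14/5, -14/5).
Solving gives a_0 = -3, a_1 = 21/5, a_2 = -2, so
  g(x) = -2*x^2 + 21*x/5 - 3.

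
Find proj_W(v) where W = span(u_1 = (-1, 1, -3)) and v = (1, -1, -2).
proj_W(v) = (-4/11, 4/11, -12/11)

Set up U = [u_1 | ... | u_1] ∈ R^(3×1). The projector onto W = col(U) is P = U (U^T U)^(-1) U^T.
Compute U^T U =
  [11],
and U^T v = (4).
Solve U^T U · c = U^T v for the coefficients: c = (4/11). The projection is proj_W(v) = U c.
Check: (v - proj_W(v)) · u_1 = 0  (should be 0).
Result: proj_W(v) = (-4/11, 4/11, -12/11).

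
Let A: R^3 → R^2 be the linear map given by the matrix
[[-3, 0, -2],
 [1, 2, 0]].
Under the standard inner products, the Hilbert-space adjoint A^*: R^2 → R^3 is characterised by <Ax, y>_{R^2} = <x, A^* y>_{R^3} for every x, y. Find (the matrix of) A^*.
A^* = A^T =
[[-3, 1],
 [0, 2],
 [-2, 0]]

For real matrices with standard dot products, the defining identity <Ax, y> = <x, A^* y> gives (Ax)^T y = x^T (A^*) y, i.e. x^T A^T y = x^T (A^*) y. Since this holds for all x, y, we must have A^* = A^T. Therefore
A^* =
[[-3, 1],
 [0, 2],
 [-2, 0]].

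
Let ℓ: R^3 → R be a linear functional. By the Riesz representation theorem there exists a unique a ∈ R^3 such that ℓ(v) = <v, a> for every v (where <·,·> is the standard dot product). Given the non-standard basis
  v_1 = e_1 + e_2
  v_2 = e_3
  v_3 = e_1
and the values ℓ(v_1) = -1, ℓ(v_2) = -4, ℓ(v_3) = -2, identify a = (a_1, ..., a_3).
a = (-2, 1, -4)

Write a = (a_1, ..., a_3) in the standard basis. For each basis vector v_i, ℓ(v_i) = <v_i, a> is a linear equation in the a_j's. Collect the n equations into a matrix system V a = ℓ, where row i of V is v_i (expressed in the standard basis). Since V is invertible (lower-triangular with 1s on the diagonal, up to permutation), solve by back-substitution:
  V =
[[1, 1, 0],
 [0, 0, 1],
 [1, 0, 0]]
  V a = (-1, -4, -2)
Solving gives a = (-2, 1, -4).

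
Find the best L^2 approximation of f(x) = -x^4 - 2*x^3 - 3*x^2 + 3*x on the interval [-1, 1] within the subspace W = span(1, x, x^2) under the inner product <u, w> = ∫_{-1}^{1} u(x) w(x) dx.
g(x) = -27*x^2/7 + 9*x/5 + 3/35

The best approximation g ∈ W is the orthogonal projection of f onto W. Writing g = a_0 + a_1 x + a_2 x^2, the coefficients solve the normal equations G · a = b where
  G_{ij} = <φ_i, φ_j> and b_i = <f, φ_i>, with φ_0 = 1, φ_1 = x, φ_2 = x^2.
G =
  [2, 0, 2/3]
  [0, 2/3, 0]
  [2/3, 0, 2/5],
b = (-12/5, 6/5, -52/35).
Solving gives a_0 = 3/35, a_1 = 9/5, a_2 = -27/7, so
  g(x) = -27*x^2/7 + 9*x/5 + 3/35.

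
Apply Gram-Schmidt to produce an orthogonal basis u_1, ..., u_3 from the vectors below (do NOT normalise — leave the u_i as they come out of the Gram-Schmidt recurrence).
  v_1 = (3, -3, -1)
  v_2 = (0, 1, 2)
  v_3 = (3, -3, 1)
Orthogonal basis:
  u_1 = (3, -3, -1)
  u_2 = (15/19, 4/19, 33/19)
  u_3 = (-3/7, -18/35, 9/35)

Apply the Gram-Schmidt recurrence
  u_1 = v_1
  u_i = v_i − Σ_{j<i} ((v_i · u_j) / (u_j · u_j)) · u_j.

Step by step this gives:
  u_1 = (3, -3, -1)
  u_2 = (15/19, 4/19, 33/19)
  u_3 = (-3/7, -18/35, 9/35)

Orthogonality check:
  u_2 · u_1 = 0 (should be 0)
  u_3 · u_1 = 0 (should be 0)
  u_3 · u_2 = 0 (should be 0)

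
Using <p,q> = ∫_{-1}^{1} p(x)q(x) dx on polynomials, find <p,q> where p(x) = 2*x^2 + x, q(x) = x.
<p,q> = 2/3

Expand the product: p(x)·q(x) = 2*x^3 + x^2.
∫_{-1}^{1} of each monomial x^k gives [2/(k+1) if k even, 0 if k odd]. Integrating term-by-term (or equivalently evaluating the antiderivative F(x) = x^4/2 + x^3/3 at the endpoints):
  F(1) − F(−1) = 5/6 − (1/6) = 2/3.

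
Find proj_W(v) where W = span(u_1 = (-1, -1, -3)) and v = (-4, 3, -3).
proj_W(v) = (-10/11, -10/11, -30/11)

Set up U = [u_1 | ... | u_1] ∈ R^(3×1). The projector onto W = col(U) is P = U (U^T U)^(-1) U^T.
Compute U^T U =
  [11],
and U^T v = (10).
Solve U^T U · c = U^T v for the coefficients: c = (10/11). The projection is proj_W(v) = U c.
Check: (v - proj_W(v)) · u_1 = 0  (should be 0).
Result: proj_W(v) = (-10/11, -10/11, -30/11).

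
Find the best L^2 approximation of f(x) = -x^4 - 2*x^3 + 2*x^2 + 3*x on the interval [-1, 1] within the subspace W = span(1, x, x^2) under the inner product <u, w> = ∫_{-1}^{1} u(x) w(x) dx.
g(x) = 8*x^2/7 + 9*x/5 + 3/35

The best approximation g ∈ W is the orthogonal projection of f onto W. Writing g = a_0 + a_1 x + a_2 x^2, the coefficients solve the normal equations G · a = b where
  G_{ij} = <φ_i, φ_j> and b_i = <f, φ_i>, with φ_0 = 1, φ_1 = x, φ_2 = x^2.
G =
  [2, 0, 2/3]
  [0, 2/3, 0]
  [2/3, 0, 2/5],
b = (14/15, 6/5, 18/35).
Solving gives a_0 = 3/35, a_1 = 9/5, a_2 = 8/7, so
  g(x) = 8*x^2/7 + 9*x/5 + 3/35.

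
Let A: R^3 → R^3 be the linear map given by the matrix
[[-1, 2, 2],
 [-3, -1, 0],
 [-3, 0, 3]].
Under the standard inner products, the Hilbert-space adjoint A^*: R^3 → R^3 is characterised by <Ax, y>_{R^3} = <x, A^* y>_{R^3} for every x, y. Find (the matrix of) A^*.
A^* = A^T =
[[-1, -3, -3],
 [2, -1, 0],
 [2, 0, 3]]

For real matrices with standard dot products, the defining identity <Ax, y> = <x, A^* y> gives (Ax)^T y = x^T (A^*) y, i.e. x^T A^T y = x^T (A^*) y. Since this holds for all x, y, we must have A^* = A^T. Therefore
A^* =
[[-1, -3, -3],
 [2, -1, 0],
 [2, 0, 3]].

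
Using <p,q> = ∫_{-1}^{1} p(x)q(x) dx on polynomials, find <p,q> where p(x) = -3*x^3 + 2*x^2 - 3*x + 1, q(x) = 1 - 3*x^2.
<p,q> = -16/15

Expand the product: p(x)·q(x) = 9*x^5 - 6*x^4 + 6*x^3 - x^2 - 3*x + 1.
∫_{-1}^{1} of each monomial x^k gives [2/(k+1) if k even, 0 if k odd]. Integrating term-by-term (or equivalently evaluating the antiderivative F(x) = 3*x^6/2 - 6*x^5/5 + 3*x^4/2 - x^3/3 - 3*x^2/2 + x at the endpoints):
  F(1) − F(−1) = 29/30 − (61/30) = -16/15.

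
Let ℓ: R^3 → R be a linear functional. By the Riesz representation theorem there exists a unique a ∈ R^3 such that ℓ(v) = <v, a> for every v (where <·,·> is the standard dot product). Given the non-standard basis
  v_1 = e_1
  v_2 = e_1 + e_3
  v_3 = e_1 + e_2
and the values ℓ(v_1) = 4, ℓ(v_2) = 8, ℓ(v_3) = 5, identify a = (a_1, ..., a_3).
a = (4, 1, 4)

Write a = (a_1, ..., a_3) in the standard basis. For each basis vector v_i, ℓ(v_i) = <v_i, a> is a linear equation in the a_j's. Collect the n equations into a matrix system V a = ℓ, where row i of V is v_i (expressed in the standard basis). Since V is invertible (lower-triangular with 1s on the diagonal, up to permutation), solve by back-substitution:
  V =
[[1, 0, 0],
 [1, 0, 1],
 [1, 1, 0]]
  V a = (4, 8, 5)
Solving gives a = (4, 1, 4).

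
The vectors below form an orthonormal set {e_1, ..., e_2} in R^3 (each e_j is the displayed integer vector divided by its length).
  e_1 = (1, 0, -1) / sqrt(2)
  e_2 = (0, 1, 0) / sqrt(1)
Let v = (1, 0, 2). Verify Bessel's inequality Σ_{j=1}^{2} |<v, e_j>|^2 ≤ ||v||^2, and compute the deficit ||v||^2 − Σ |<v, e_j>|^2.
Σ |<v, e_j>|^2 = 1/2; ||v||^2 = 5; deficit = 9/2

Write each e_j = u_j / sqrt(<u_j, u_j>) where u_j is the displayed integer vector. Then <v, e_j> = <v, u_j> / sqrt(<u_j, u_j>), so |<v, e_j>|^2 = <v, u_j>^2 / <u_j, u_j>.
Coefficients: <v, e_1> = -1/sqrt(2), <v, e_2> = 0/sqrt(1).
Square and sum: Σ |<v, e_j>|^2 = 1/2.
Compute ||v||^2 = v·v = 5.
Deficit = 5 − 1/2 = 9/2 ≥ 0, confirming Bessel's inequality. (The deficit equals ||v − Σ <v,e_j> e_j||^2, the squared distance from v to span{e_j}.)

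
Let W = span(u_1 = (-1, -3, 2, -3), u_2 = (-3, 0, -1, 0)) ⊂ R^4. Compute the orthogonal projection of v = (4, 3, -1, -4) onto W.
proj_W(v) = (769/229, 57/229, 212/229, 57/229)

Set up U = [u_1 | ... | u_2] ∈ R^(4×2). The projector onto W = col(U) is P = U (U^T U)^(-1) U^T.
Compute U^T U =
  [23, 1]
  [1, 10],
and U^T v = (-3, -11).
Solve U^T U · c = U^T v for the coefficients: c = (-19/229, -250/229). The projection is proj_W(v) = U c.
Check: (v - proj_W(v)) · u_1 = 0  (should be 0).
Check: (v - proj_W(v)) · u_2 = 0  (should be 0).
Result: proj_W(v) = (769/229, 57/229, 212/229, 57/229).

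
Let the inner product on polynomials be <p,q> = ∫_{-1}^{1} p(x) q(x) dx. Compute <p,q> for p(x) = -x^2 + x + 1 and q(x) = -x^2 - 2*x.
<p,q> = -8/5

Expand the product: p(x)·q(x) = x^4 + x^3 - 3*x^2 - 2*x.
∫_{-1}^{1} of each monomial x^k gives [2/(k+1) if k even, 0 if k odd]. Integrating term-by-term (or equivalently evaluating the antiderivative F(x) = x^5/5 + x^4/4 - x^3 - x^2 at the endpoints):
  F(1) − F(−1) = -31/20 − (1/20) = -8/5.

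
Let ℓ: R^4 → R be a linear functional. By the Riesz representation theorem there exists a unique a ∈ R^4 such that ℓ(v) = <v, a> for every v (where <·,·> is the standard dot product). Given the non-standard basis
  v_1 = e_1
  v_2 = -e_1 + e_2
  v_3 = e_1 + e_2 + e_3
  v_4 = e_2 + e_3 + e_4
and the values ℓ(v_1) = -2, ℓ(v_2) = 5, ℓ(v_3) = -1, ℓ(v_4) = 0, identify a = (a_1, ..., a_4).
a = (-2, 3, -2, -1)

Write a = (a_1, ..., a_4) in the standard basis. For each basis vector v_i, ℓ(v_i) = <v_i, a> is a linear equation in the a_j's. Collect the n equations into a matrix system V a = ℓ, where row i of V is v_i (expressed in the standard basis). Since V is invertible (lower-triangular with 1s on the diagonal, up to permutation), solve by back-substitution:
  V =
[[1, 0, 0, 0],
 [-1, 1, 0, 0],
 [1, 1, 1, 0],
 [0, 1, 1, 1]]
  V a = (-2, 5, -1, 0)
Solving gives a = (-2, 3, -2, -1).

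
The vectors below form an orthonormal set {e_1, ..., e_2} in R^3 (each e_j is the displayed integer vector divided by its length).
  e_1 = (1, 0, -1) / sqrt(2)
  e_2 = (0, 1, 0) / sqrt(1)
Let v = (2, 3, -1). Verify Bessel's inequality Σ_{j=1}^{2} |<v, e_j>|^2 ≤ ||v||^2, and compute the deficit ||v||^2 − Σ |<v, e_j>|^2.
Σ |<v, e_j>|^2 = 27/2; ||v||^2 = 14; deficit = 1/2

Write each e_j = u_j / sqrt(<u_j, u_j>) where u_j is the displayed integer vector. Then <v, e_j> = <v, u_j> / sqrt(<u_j, u_j>), so |<v, e_j>|^2 = <v, u_j>^2 / <u_j, u_j>.
Coefficients: <v, e_1> = 3/sqrt(2), <v, e_2> = 3/sqrt(1).
Square and sum: Σ |<v, e_j>|^2 = 27/2.
Compute ||v||^2 = v·v = 14.
Deficit = 14 − 27/2 = 1/2 ≥ 0, confirming Bessel's inequality. (The deficit equals ||v − Σ <v,e_j> e_j||^2, the squared distance from v to span{e_j}.)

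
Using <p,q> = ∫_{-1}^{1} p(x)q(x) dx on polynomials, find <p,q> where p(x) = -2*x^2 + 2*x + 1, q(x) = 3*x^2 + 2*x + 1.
<p,q> = 44/15

Expand the product: p(x)·q(x) = -6*x^4 + 2*x^3 + 5*x^2 + 4*x + 1.
∫_{-1}^{1} of each monomial x^k gives [2/(k+1) if k even, 0 if k odd]. Integrating term-by-term (or equivalently evaluating the antiderivative F(x) = -6*x^5/5 + x^4/2 + 5*x^3/3 + 2*x^2 + x at the endpoints):
  F(1) − F(−1) = 119/30 − (31/30) = 44/15.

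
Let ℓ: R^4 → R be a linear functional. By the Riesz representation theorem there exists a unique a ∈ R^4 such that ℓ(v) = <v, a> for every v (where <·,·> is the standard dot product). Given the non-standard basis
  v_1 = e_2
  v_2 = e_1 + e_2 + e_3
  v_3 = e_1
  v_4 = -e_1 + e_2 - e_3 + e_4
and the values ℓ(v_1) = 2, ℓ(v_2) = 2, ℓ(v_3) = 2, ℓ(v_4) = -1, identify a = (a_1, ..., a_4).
a = (2, 2, -2, -3)

Write a = (a_1, ..., a_4) in the standard basis. For each basis vector v_i, ℓ(v_i) = <v_i, a> is a linear equation in the a_j's. Collect the n equations into a matrix system V a = ℓ, where row i of V is v_i (expressed in the standard basis). Since V is invertible (lower-triangular with 1s on the diagonal, up to permutation), solve by back-substitution:
  V =
[[0, 1, 0, 0],
 [1, 1, 1, 0],
 [1, 0, 0, 0],
 [-1, 1, -1, 1]]
  V a = (2, 2, 2, -1)
Solving gives a = (2, 2, -2, -3).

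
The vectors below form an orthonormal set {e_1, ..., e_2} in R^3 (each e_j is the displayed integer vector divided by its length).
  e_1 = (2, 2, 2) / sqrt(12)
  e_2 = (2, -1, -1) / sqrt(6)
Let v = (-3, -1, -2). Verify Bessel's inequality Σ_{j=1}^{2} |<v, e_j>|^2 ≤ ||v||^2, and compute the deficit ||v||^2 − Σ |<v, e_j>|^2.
Σ |<v, e_j>|^2 = 27/2; ||v||^2 = 14; deficit = 1/2

Write each e_j = u_j / sqrt(<u_j, u_j>) where u_j is the displayed integer vector. Then <v, e_j> = <v, u_j> / sqrt(<u_j, u_j>), so |<v, e_j>|^2 = <v, u_j>^2 / <u_j, u_j>.
Coefficients: <v, e_1> = -12/sqrt(12), <v, e_2> = -3/sqrt(6).
Square and sum: Σ |<v, e_j>|^2 = 27/2.
Compute ||v||^2 = v·v = 14.
Deficit = 14 − 27/2 = 1/2 ≥ 0, confirming Bessel's inequality. (The deficit equals ||v − Σ <v,e_j> e_j||^2, the squared distance from v to span{e_j}.)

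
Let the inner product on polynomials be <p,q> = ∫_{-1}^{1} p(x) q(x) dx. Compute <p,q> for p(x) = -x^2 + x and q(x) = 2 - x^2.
<p,q> = -14/15

Expand the product: p(x)·q(x) = x^4 - x^3 - 2*x^2 + 2*x.
∫_{-1}^{1} of each monomial x^k gives [2/(k+1) if k even, 0 if k odd]. Integrating term-by-term (or equivalently evaluating the antiderivative F(x) = x^5/5 - x^4/4 - 2*x^3/3 + x^2 at the endpoints):
  F(1) − F(−1) = 17/60 − (73/60) = -14/15.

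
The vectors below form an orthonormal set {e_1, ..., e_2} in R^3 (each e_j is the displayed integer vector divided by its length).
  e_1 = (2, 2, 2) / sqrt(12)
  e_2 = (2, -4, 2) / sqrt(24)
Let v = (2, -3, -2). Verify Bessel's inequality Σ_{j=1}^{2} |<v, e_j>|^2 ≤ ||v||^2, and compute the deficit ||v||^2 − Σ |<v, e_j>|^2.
Σ |<v, e_j>|^2 = 9; ||v||^2 = 17; deficit = 8

Write each e_j = u_j / sqrt(<u_j, u_j>) where u_j is the displayed integer vector. Then <v, e_j> = <v, u_j> / sqrt(<u_j, u_j>), so |<v, e_j>|^2 = <v, u_j>^2 / <u_j, u_j>.
Coefficients: <v, e_1> = -6/sqrt(12), <v, e_2> = 12/sqrt(24).
Square and sum: Σ |<v, e_j>|^2 = 9.
Compute ||v||^2 = v·v = 17.
Deficit = 17 − 9 = 8 ≥ 0, confirming Bessel's inequality. (The deficit equals ||v − Σ <v,e_j> e_j||^2, the squared distance from v to span{e_j}.)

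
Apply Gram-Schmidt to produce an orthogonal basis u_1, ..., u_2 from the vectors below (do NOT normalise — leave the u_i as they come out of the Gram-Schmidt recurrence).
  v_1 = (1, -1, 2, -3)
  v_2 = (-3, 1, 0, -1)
Orthogonal basis:
  u_1 = (1, -1, 2, -3)
  u_2 = (-44/15, 14/15, 2/15, -6/5)

Apply the Gram-Schmidt recurrence
  u_1 = v_1
  u_i = v_i − Σ_{j<i} ((v_i · u_j) / (u_j · u_j)) · u_j.

Step by step this gives:
  u_1 = (1, -1, 2, -3)
  u_2 = (-44/15, 14/15, 2/15, -6/5)

Orthogonality check:
  u_2 · u_1 = 0 (should be 0)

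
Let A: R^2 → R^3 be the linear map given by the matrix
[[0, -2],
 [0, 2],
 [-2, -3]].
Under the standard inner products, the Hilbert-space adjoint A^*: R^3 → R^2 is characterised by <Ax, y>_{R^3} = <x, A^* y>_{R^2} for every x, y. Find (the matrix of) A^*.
A^* = A^T =
[[0, 0, -2],
 [-2, 2, -3]]

For real matrices with standard dot products, the defining identity <Ax, y> = <x, A^* y> gives (Ax)^T y = x^T (A^*) y, i.e. x^T A^T y = x^T (A^*) y. Since this holds for all x, y, we must have A^* = A^T. Therefore
A^* =
[[0, 0, -2],
 [-2, 2, -3]].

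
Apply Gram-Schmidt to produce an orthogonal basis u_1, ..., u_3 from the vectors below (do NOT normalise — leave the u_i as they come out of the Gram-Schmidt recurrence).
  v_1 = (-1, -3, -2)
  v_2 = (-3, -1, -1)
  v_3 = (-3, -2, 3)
Orthogonal basis:
  u_1 = (-1, -3, -2)
  u_2 = (-17/7, 5/7, 1/7)
  u_3 = (-37/90, -37/18, 148/45)

Apply the Gram-Schmidt recurrence
  u_1 = v_1
  u_i = v_i − Σ_{j<i} ((v_i · u_j) / (u_j · u_j)) · u_j.

Step by step this gives:
  u_1 = (-1, -3, -2)
  u_2 = (-17/7, 5/7, 1/7)
  u_3 = (-37/90, -37/18, 148/45)

Orthogonality check:
  u_2 · u_1 = 0 (should be 0)
  u_3 · u_1 = 0 (should be 0)
  u_3 · u_2 = 0 (should be 0)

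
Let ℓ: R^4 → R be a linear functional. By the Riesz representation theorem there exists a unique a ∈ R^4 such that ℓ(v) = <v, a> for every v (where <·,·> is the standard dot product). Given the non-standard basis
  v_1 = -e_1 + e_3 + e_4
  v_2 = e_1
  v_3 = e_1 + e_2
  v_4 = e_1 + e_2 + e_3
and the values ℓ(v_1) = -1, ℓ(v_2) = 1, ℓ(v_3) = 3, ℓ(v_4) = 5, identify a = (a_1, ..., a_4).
a = (1, 2, 2, -2)

Write a = (a_1, ..., a_4) in the standard basis. For each basis vector v_i, ℓ(v_i) = <v_i, a> is a linear equation in the a_j's. Collect the n equations into a matrix system V a = ℓ, where row i of V is v_i (expressed in the standard basis). Since V is invertible (lower-triangular with 1s on the diagonal, up to permutation), solve by back-substitution:
  V =
[[-1, 0, 1, 1],
 [1, 0, 0, 0],
 [1, 1, 0, 0],
 [1, 1, 1, 0]]
  V a = (-1, 1, 3, 5)
Solving gives a = (1, 2, 2, -2).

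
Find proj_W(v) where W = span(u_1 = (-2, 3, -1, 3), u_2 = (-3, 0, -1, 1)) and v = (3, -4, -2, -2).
proj_W(v) = (265/153, -152/51, 139/153, -443/153)

Set up U = [u_1 | ... | u_2] ∈ R^(4×2). The projector onto W = col(U) is P = U (U^T U)^(-1) U^T.
Compute U^T U =
  [23, 10]
  [10, 11],
and U^T v = (-22, -9).
Solve U^T U · c = U^T v for the coefficients: c = (-152/153, 13/153). The projection is proj_W(v) = U c.
Check: (v - proj_W(v)) · u_1 = 0  (should be 0).
Check: (v - proj_W(v)) · u_2 = 0  (should be 0).
Result: proj_W(v) = (265/153, -152/51, 139/153, -443/153).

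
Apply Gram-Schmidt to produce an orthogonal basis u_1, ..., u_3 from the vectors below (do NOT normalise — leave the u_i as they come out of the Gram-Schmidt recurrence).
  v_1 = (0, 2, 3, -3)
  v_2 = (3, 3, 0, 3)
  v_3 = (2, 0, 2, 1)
Orthogonal basis:
  u_1 = (0, 2, 3, -3)
  u_2 = (3, 36/11, 9/22, 57/22)
  u_3 = (61/65, -93/65, 94/65, 32/65)

Apply the Gram-Schmidt recurrence
  u_1 = v_1
  u_i = v_i − Σ_{j<i} ((v_i · u_j) / (u_j · u_j)) · u_j.

Step by step this gives:
  u_1 = (0, 2, 3, -3)
  u_2 = (3, 36/11, 9/22, 57/22)
  u_3 = (61/65, -93/65, 94/65, 32/65)

Orthogonality check:
  u_2 · u_1 = 0 (should be 0)
  u_3 · u_1 = 0 (should be 0)
  u_3 · u_2 = 0 (should be 0)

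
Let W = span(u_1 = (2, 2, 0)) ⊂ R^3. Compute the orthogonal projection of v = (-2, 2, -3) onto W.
proj_W(v) = (0, 0, 0)

Set up U = [u_1 | ... | u_1] ∈ R^(3×1). The projector onto W = col(U) is P = U (U^T U)^(-1) U^T.
Compute U^T U =
  [8],
and U^T v = (0).
Solve U^T U · c = U^T v for the coefficients: c = (0). The projection is proj_W(v) = U c.
Check: (v - proj_W(v)) · u_1 = 0  (should be 0).
Result: proj_W(v) = (0, 0, 0).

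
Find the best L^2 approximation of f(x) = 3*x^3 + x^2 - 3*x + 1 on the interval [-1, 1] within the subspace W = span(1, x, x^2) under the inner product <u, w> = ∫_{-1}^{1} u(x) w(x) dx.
g(x) = x^2 - 6*x/5 + 1

The best approximation g ∈ W is the orthogonal projection of f onto W. Writing g = a_0 + a_1 x + a_2 x^2, the coefficients solve the normal equations G · a = b where
  G_{ij} = <φ_i, φ_j> and b_i = <f, φ_i>, with φ_0 = 1, φ_1 = x, φ_2 = x^2.
G =
  [2, 0, 2/3]
  [0, 2/3, 0]
  [2/3, 0, 2/5],
b = (8/3, -4/5, 16/15).
Solving gives a_0 = 1, a_1 = -6/5, a_2 = 1, so
  g(x) = x^2 - 6*x/5 + 1.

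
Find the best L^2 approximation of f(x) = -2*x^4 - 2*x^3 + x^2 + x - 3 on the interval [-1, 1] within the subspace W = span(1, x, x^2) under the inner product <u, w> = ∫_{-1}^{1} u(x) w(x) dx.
g(x) = -5*x^2/7 - x/5 - 99/35

The best approximation g ∈ W is the orthogonal projection of f onto W. Writing g = a_0 + a_1 x + a_2 x^2, the coefficients solve the normal equations G · a = b where
  G_{ij} = <φ_i, φ_j> and b_i = <f, φ_i>, with φ_0 = 1, φ_1 = x, φ_2 = x^2.
G =
  [2, 0, 2/3]
  [0, 2/3, 0]
  [2/3, 0, 2/5],
b = (-92/15, -2/15, -76/35).
Solving gives a_0 = -99/35, a_1 = -1/5, a_2 = -5/7, so
  g(x) = -5*x^2/7 - x/5 - 99/35.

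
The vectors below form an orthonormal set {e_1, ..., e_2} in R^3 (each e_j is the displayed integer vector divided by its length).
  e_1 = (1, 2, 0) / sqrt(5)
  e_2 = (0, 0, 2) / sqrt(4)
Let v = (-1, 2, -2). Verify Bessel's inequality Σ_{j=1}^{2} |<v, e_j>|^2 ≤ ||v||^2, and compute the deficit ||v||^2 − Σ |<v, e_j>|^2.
Σ |<v, e_j>|^2 = 29/5; ||v||^2 = 9; deficit = 16/5

Write each e_j = u_j / sqrt(<u_j, u_j>) where u_j is the displayed integer vector. Then <v, e_j> = <v, u_j> / sqrt(<u_j, u_j>), so |<v, e_j>|^2 = <v, u_j>^2 / <u_j, u_j>.
Coefficients: <v, e_1> = 3/sqrt(5), <v, e_2> = -4/sqrt(4).
Square and sum: Σ |<v, e_j>|^2 = 29/5.
Compute ||v||^2 = v·v = 9.
Deficit = 9 − 29/5 = 16/5 ≥ 0, confirming Bessel's inequality. (The deficit equals ||v − Σ <v,e_j> e_j||^2, the squared distance from v to span{e_j}.)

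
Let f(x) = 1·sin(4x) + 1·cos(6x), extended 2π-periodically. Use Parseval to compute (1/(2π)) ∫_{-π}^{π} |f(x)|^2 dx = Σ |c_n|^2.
Σ |c_n|^2 = 1

Expand |f|^2 and use orthogonality of {sin(nx), cos(mx)} on [-π, π]:
  ∫_{-π}^{π} sin(nx)^2 dx = π, ∫ cos(mx)^2 dx = π, and cross terms integrate to 0.
So ∫_{-π}^{π} f(x)^2 dx = 1^2 · π + 1^2 · π = (1 + 1)π.
Divide by 2π: (1 + 1)/2 = 1.
By Parseval, this equals Σ |c_n|^2.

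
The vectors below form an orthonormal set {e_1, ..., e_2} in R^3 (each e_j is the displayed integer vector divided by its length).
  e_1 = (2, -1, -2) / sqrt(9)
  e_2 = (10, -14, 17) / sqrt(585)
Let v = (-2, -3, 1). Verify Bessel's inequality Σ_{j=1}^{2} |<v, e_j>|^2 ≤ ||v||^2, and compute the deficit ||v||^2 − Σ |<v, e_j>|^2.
Σ |<v, e_j>|^2 = 18/5; ||v||^2 = 14; deficit = 52/5

Write each e_j = u_j / sqrt(<u_j, u_j>) where u_j is the displayed integer vector. Then <v, e_j> = <v, u_j> / sqrt(<u_j, u_j>), so |<v, e_j>|^2 = <v, u_j>^2 / <u_j, u_j>.
Coefficients: <v, e_1> = -3/sqrt(9), <v, e_2> = 39/sqrt(585).
Square and sum: Σ |<v, e_j>|^2 = 18/5.
Compute ||v||^2 = v·v = 14.
Deficit = 14 − 18/5 = 52/5 ≥ 0, confirming Bessel's inequality. (The deficit equals ||v − Σ <v,e_j> e_j||^2, the squared distance from v to span{e_j}.)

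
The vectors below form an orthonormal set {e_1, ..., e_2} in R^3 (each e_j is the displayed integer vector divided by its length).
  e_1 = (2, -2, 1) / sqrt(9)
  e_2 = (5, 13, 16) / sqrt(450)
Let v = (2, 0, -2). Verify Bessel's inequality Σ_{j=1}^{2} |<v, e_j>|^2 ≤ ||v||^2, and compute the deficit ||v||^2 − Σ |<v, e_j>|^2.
Σ |<v, e_j>|^2 = 38/25; ||v||^2 = 8; deficit = 162/25

Write each e_j = u_j / sqrt(<u_j, u_j>) where u_j is the displayed integer vector. Then <v, e_j> = <v, u_j> / sqrt(<u_j, u_j>), so |<v, e_j>|^2 = <v, u_j>^2 / <u_j, u_j>.
Coefficients: <v, e_1> = 2/sqrt(9), <v, e_2> = -22/sqrt(450).
Square and sum: Σ |<v, e_j>|^2 = 38/25.
Compute ||v||^2 = v·v = 8.
Deficit = 8 − 38/25 = 162/25 ≥ 0, confirming Bessel's inequality. (The deficit equals ||v − Σ <v,e_j> e_j||^2, the squared distance from v to span{e_j}.)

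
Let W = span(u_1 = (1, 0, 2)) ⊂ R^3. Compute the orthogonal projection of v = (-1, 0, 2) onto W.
proj_W(v) = (3/5, 0, 6/5)

Set up U = [u_1 | ... | u_1] ∈ R^(3×1). The projector onto W = col(U) is P = U (U^T U)^(-1) U^T.
Compute U^T U =
  [5],
and U^T v = (3).
Solve U^T U · c = U^T v for the coefficients: c = (3/5). The projection is proj_W(v) = U c.
Check: (v - proj_W(v)) · u_1 = 0  (should be 0).
Result: proj_W(v) = (3/5, 0, 6/5).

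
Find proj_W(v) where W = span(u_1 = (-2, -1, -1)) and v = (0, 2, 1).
proj_W(v) = (1, 1/2, 1/2)

Set up U = [u_1 | ... | u_1] ∈ R^(3×1). The projector onto W = col(U) is P = U (U^T U)^(-1) U^T.
Compute U^T U =
  [6],
and U^T v = (-3).
Solve U^T U · c = U^T v for the coefficients: c = (-1/2). The projection is proj_W(v) = U c.
Check: (v - proj_W(v)) · u_1 = 0  (should be 0).
Result: proj_W(v) = (1, 1/2, 1/2).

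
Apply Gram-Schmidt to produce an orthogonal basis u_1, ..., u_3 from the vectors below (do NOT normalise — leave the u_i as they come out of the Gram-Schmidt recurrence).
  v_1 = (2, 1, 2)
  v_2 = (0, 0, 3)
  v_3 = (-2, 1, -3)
Orthogonal basis:
  u_1 = (2, 1, 2)
  u_2 = (-4/3, -2/3, 5/3)
  u_3 = (-4/5, 8/5, 0)

Apply the Gram-Schmidt recurrence
  u_1 = v_1
  u_i = v_i − Σ_{j<i} ((v_i · u_j) / (u_j · u_j)) · u_j.

Step by step this gives:
  u_1 = (2, 1, 2)
  u_2 = (-4/3, -2/3, 5/3)
  u_3 = (-4/5, 8/5, 0)

Orthogonality check:
  u_2 · u_1 = 0 (should be 0)
  u_3 · u_1 = 0 (should be 0)
  u_3 · u_2 = 0 (should be 0)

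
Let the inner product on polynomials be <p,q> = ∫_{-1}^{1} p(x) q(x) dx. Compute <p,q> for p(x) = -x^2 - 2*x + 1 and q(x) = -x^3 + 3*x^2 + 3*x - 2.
<p,q> = -76/15

Expand the product: p(x)·q(x) = x^5 - x^4 - 10*x^3 - x^2 + 7*x - 2.
∫_{-1}^{1} of each monomial x^k gives [2/(k+1) if k even, 0 if k odd]. Integrating term-by-term (or equivalently evaluating the antiderivative F(x) = x^6/6 - x^5/5 - 5*x^4/2 - x^3/3 + 7*x^2/2 - 2*x at the endpoints):
  F(1) − F(−1) = -41/30 − (37/10) = -76/15.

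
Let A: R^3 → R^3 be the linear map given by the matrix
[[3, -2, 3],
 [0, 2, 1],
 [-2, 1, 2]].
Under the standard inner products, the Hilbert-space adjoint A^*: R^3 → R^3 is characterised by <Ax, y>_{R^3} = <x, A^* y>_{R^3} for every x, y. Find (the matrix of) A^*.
A^* = A^T =
[[3, 0, -2],
 [-2, 2, 1],
 [3, 1, 2]]

For real matrices with standard dot products, the defining identity <Ax, y> = <x, A^* y> gives (Ax)^T y = x^T (A^*) y, i.e. x^T A^T y = x^T (A^*) y. Since this holds for all x, y, we must have A^* = A^T. Therefore
A^* =
[[3, 0, -2],
 [-2, 2, 1],
 [3, 1, 2]].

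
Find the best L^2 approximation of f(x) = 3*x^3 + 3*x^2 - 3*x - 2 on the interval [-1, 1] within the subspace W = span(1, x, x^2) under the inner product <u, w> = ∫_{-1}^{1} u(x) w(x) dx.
g(x) = 3*x^2 - 6*x/5 - 2

The best approximation g ∈ W is the orthogonal projection of f onto W. Writing g = a_0 + a_1 x + a_2 x^2, the coefficients solve the normal equations G · a = b where
  G_{ij} = <φ_i, φ_j> and b_i = <f, φ_i>, with φ_0 = 1, φ_1 = x, φ_2 = x^2.
G =
  [2, 0, 2/3]
  [0, 2/3, 0]
  [2/3, 0, 2/5],
b = (-2, -4/5, -2/15).
Solving gives a_0 = -2, a_1 = -6/5, a_2 = 3, so
  g(x) = 3*x^2 - 6*x/5 - 2.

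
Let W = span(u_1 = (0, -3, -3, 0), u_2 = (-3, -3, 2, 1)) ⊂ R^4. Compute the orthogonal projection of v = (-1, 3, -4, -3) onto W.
proj_W(v) = (7/3, 13/9, -22/9, -7/9)

Set up U = [u_1 | ... | u_2] ∈ R^(4×2). The projector onto W = col(U) is P = U (U^T U)^(-1) U^T.
Compute U^T U =
  [18, 3]
  [3, 23],
and U^T v = (3, -17).
Solve U^T U · c = U^T v for the coefficients: c = (8/27, -7/9). The projection is proj_W(v) = U c.
Check: (v - proj_W(v)) · u_1 = 0  (should be 0).
Check: (v - proj_W(v)) · u_2 = 0  (should be 0).
Result: proj_W(v) = (7/3, 13/9, -22/9, -7/9).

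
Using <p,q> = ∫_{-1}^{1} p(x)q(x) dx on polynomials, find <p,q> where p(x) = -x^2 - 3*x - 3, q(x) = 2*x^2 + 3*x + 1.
<p,q> = -262/15

Expand the product: p(x)·q(x) = -2*x^4 - 9*x^3 - 16*x^2 - 12*x - 3.
∫_{-1}^{1} of each monomial x^k gives [2/(k+1) if k even, 0 if k odd]. Integrating term-by-term (or equivalently evaluating the antiderivative F(x) = -2*x^5/5 - 9*x^4/4 - 16*x^3/3 - 6*x^2 - 3*x at the endpoints):
  F(1) − F(−1) = -1019/60 − (29/60) = -262/15.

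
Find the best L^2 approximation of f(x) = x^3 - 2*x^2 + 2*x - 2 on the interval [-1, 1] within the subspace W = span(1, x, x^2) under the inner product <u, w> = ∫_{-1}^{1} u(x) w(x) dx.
g(x) = -2*x^2 + 13*x/5 - 2

The best approximation g ∈ W is the orthogonal projection of f onto W. Writing g = a_0 + a_1 x + a_2 x^2, the coefficients solve the normal equations G · a = b where
  G_{ij} = <φ_i, φ_j> and b_i = <f, φ_i>, with φ_0 = 1, φ_1 = x, φ_2 = x^2.
G =
  [2, 0, 2/3]
  [0, 2/3, 0]
  [2/3, 0, 2/5],
b = (-16/3, 26/15, -32/15).
Solving gives a_0 = -2, a_1 = 13/5, a_2 = -2, so
  g(x) = -2*x^2 + 13*x/5 - 2.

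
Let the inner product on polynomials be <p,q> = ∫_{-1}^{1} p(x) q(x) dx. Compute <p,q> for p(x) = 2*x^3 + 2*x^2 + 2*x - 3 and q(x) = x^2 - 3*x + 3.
<p,q> = -108/5

Expand the product: p(x)·q(x) = 2*x^5 - 4*x^4 + 2*x^3 - 3*x^2 + 15*x - 9.
∫_{-1}^{1} of each monomial x^k gives [2/(k+1) if k even, 0 if k odd]. Integrating term-by-term (or equivalently evaluating the antiderivative F(x) = x^6/3 - 4*x^5/5 + x^4/2 - x^3 + 15*x^2/2 - 9*x at the endpoints):
  F(1) − F(−1) = -37/15 − (287/15) = -108/5.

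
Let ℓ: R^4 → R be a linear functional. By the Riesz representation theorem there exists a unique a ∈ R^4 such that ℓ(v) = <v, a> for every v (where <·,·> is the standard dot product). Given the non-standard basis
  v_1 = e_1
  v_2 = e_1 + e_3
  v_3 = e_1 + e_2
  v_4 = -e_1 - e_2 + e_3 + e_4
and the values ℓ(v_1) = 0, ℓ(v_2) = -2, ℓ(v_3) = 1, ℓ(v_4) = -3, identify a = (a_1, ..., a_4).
a = (0, 1, -2, 0)

Write a = (a_1, ..., a_4) in the standard basis. For each basis vector v_i, ℓ(v_i) = <v_i, a> is a linear equation in the a_j's. Collect the n equations into a matrix system V a = ℓ, where row i of V is v_i (expressed in the standard basis). Since V is invertible (lower-triangular with 1s on the diagonal, up to permutation), solve by back-substitution:
  V =
[[1, 0, 0, 0],
 [1, 0, 1, 0],
 [1, 1, 0, 0],
 [-1, -1, 1, 1]]
  V a = (0, -2, 1, -3)
Solving gives a = (0, 1, -2, 0).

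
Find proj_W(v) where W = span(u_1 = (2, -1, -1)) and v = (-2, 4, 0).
proj_W(v) = (-8/3, 4/3, 4/3)

Set up U = [u_1 | ... | u_1] ∈ R^(3×1). The projector onto W = col(U) is P = U (U^T U)^(-1) U^T.
Compute U^T U =
  [6],
and U^T v = (-8).
Solve U^T U · c = U^T v for the coefficients: c = (-4/3). The projection is proj_W(v) = U c.
Check: (v - proj_W(v)) · u_1 = 0  (should be 0).
Result: proj_W(v) = (-8/3, 4/3, 4/3).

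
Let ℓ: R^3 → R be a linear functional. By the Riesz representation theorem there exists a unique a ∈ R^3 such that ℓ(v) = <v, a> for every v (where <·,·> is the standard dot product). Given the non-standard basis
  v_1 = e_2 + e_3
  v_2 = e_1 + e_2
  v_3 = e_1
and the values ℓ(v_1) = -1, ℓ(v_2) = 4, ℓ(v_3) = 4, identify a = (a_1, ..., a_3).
a = (4, 0, -1)

Write a = (a_1, ..., a_3) in the standard basis. For each basis vector v_i, ℓ(v_i) = <v_i, a> is a linear equation in the a_j's. Collect the n equations into a matrix system V a = ℓ, where row i of V is v_i (expressed in the standard basis). Since V is invertible (lower-triangular with 1s on the diagonal, up to permutation), solve by back-substitution:
  V =
[[0, 1, 1],
 [1, 1, 0],
 [1, 0, 0]]
  V a = (-1, 4, 4)
Solving gives a = (4, 0, -1).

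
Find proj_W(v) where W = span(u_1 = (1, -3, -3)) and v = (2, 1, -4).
proj_W(v) = (11/19, -33/19, -33/19)

Set up U = [u_1 | ... | u_1] ∈ R^(3×1). The projector onto W = col(U) is P = U (U^T U)^(-1) U^T.
Compute U^T U =
  [19],
and U^T v = (11).
Solve U^T U · c = U^T v for the coefficients: c = (11/19). The projection is proj_W(v) = U c.
Check: (v - proj_W(v)) · u_1 = 0  (should be 0).
Result: proj_W(v) = (11/19, -33/19, -33/19).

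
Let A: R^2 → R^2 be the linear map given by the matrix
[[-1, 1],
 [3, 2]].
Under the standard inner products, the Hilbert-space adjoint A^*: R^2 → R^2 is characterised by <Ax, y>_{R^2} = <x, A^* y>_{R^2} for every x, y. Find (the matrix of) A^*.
A^* = A^T =
[[-1, 3],
 [1, 2]]

For real matrices with standard dot products, the defining identity <Ax, y> = <x, A^* y> gives (Ax)^T y = x^T (A^*) y, i.e. x^T A^T y = x^T (A^*) y. Since this holds for all x, y, we must have A^* = A^T. Therefore
A^* =
[[-1, 3],
 [1, 2]].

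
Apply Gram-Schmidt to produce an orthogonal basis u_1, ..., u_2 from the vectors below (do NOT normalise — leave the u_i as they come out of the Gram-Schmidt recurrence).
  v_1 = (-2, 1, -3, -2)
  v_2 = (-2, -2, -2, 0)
Orthogonal basis:
  u_1 = (-2, 1, -3, -2)
  u_2 = (-10/9, -22/9, -2/3, 8/9)

Apply the Gram-Schmidt recurrence
  u_1 = v_1
  u_i = v_i − Σ_{j<i} ((v_i · u_j) / (u_j · u_j)) · u_j.

Step by step this gives:
  u_1 = (-2, 1, -3, -2)
  u_2 = (-10/9, -22/9, -2/3, 8/9)

Orthogonality check:
  u_2 · u_1 = 0 (should be 0)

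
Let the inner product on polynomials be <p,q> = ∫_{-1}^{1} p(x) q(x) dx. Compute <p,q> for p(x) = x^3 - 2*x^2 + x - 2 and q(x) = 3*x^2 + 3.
<p,q> = -112/5

Expand the product: p(x)·q(x) = 3*x^5 - 6*x^4 + 6*x^3 - 12*x^2 + 3*x - 6.
∫_{-1}^{1} of each monomial x^k gives [2/(k+1) if k even, 0 if k odd]. Integrating term-by-term (or equivalently evaluating the antiderivative F(x) = x^6/2 - 6*x^5/5 + 3*x^4/2 - 4*x^3 + 3*x^2/2 - 6*x at the endpoints):
  F(1) − F(−1) = -77/10 − (147/10) = -112/5.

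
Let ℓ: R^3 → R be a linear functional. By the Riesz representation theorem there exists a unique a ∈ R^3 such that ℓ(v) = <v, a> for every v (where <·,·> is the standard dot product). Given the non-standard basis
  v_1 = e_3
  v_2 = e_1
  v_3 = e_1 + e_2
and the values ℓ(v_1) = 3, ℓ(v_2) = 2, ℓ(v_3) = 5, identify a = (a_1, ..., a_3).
a = (2, 3, 3)

Write a = (a_1, ..., a_3) in the standard basis. For each basis vector v_i, ℓ(v_i) = <v_i, a> is a linear equation in the a_j's. Collect the n equations into a matrix system V a = ℓ, where row i of V is v_i (expressed in the standard basis). Since V is invertible (lower-triangular with 1s on the diagonal, up to permutation), solve by back-substitution:
  V =
[[0, 0, 1],
 [1, 0, 0],
 [1, 1, 0]]
  V a = (3, 2, 5)
Solving gives a = (2, 3, 3).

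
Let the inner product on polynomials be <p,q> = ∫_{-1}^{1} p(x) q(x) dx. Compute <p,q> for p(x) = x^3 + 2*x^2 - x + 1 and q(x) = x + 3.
<p,q> = 146/15

Expand the product: p(x)·q(x) = x^4 + 5*x^3 + 5*x^2 - 2*x + 3.
∫_{-1}^{1} of each monomial x^k gives [2/(k+1) if k even, 0 if k odd]. Integrating term-by-term (or equivalently evaluating the antiderivative F(x) = x^5/5 + 5*x^4/4 + 5*x^3/3 - x^2 + 3*x at the endpoints):
  F(1) − F(−1) = 307/60 − (-277/60) = 146/15.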